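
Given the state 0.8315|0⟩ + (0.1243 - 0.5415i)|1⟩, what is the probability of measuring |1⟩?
0.3087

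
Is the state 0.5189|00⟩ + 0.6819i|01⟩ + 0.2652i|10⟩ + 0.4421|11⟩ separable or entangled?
Entangled

Writing the state as a|00⟩ + b|01⟩ + c|10⟩ + d|11⟩, it is a product state iff ad − bc = 0.
Here (a, b, c, d) = (0.5189, 0.6819i, 0.2652i, 0.4421): ad − bc = (0.5189)(0.4421) − (0.6819i)(0.2652i) = 0.4102 ≠ 0, so the state is entangled.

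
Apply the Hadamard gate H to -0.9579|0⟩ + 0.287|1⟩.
-0.4744|0⟩ - 0.8803|1⟩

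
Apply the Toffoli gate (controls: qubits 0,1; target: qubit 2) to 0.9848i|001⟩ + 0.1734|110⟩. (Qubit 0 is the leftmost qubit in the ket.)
0.9848i|001⟩ + 0.1734|111⟩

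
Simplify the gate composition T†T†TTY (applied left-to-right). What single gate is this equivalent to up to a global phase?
Y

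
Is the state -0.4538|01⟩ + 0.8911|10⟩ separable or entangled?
Entangled

Writing the state as a|00⟩ + b|01⟩ + c|10⟩ + d|11⟩, it is a product state iff ad − bc = 0.
Here (a, b, c, d) = (0, -0.4538, 0.8911, 0): ad − bc = (0)(0) − (-0.4538)(0.8911) = 0.4044 ≠ 0, so the state is entangled.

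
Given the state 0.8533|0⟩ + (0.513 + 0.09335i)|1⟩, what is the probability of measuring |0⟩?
0.7281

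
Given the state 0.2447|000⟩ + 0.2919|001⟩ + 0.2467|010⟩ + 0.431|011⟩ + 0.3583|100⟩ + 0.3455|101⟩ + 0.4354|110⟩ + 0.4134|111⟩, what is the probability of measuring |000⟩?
0.05988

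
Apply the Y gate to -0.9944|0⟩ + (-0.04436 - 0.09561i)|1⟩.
(-0.09561 + 0.04436i)|0⟩ - 0.9944i|1⟩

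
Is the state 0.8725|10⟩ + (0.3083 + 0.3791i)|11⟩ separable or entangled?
Separable

Writing the state as a|00⟩ + b|01⟩ + c|10⟩ + d|11⟩, it is a product state iff ad − bc = 0.
Here (a, b, c, d) = (0, 0, 0.8725, (0.3083 + 0.3791i)): ad − bc = (0)(0.3083 + 0.3791i) − (0)(0.8725) = 0, so the state is separable.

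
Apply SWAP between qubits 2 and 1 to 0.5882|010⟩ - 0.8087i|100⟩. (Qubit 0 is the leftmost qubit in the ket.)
0.5882|001⟩ - 0.8087i|100⟩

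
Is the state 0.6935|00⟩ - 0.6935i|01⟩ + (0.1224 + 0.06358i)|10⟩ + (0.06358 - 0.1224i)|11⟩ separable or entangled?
Separable

Writing the state as a|00⟩ + b|01⟩ + c|10⟩ + d|11⟩, it is a product state iff ad − bc = 0.
Here (a, b, c, d) = (0.6935, -0.6935i, (0.1224 + 0.06358i), (0.06358 - 0.1224i)): ad − bc = (0.6935)(0.06358 - 0.1224i) − (-0.6935i)(0.1224 + 0.06358i) = 0, so the state is separable.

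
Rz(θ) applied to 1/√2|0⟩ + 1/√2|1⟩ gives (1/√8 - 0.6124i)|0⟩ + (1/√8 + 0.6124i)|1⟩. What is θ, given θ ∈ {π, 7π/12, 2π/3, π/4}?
2π/3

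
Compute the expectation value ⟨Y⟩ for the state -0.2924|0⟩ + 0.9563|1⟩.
0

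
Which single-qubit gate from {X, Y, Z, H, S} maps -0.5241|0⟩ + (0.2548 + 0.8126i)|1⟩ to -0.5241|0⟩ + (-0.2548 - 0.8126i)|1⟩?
Z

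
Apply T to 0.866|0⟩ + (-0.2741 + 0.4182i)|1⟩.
0.866|0⟩ + (-0.4895 + 0.1019i)|1⟩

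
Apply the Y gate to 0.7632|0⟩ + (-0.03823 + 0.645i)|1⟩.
(0.645 + 0.03823i)|0⟩ + 0.7632i|1⟩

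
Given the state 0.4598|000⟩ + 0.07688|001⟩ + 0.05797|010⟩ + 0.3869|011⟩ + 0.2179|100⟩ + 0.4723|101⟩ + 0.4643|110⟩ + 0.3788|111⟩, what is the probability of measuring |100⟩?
0.04748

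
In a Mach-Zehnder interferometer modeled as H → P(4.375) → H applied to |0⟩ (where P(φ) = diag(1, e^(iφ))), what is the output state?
(0.3345 - 0.4718i)|0⟩ + (0.6655 + 0.4718i)|1⟩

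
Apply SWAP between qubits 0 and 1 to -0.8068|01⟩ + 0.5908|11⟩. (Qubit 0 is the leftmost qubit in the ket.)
-0.8068|10⟩ + 0.5908|11⟩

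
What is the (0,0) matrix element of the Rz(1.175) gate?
(0.8323 - 0.5543i)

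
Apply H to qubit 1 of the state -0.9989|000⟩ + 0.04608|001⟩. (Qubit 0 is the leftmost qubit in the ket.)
-0.7063|000⟩ + 0.03258|001⟩ - 0.7063|010⟩ + 0.03258|011⟩

H on qubit 1 mixes each pair of kets that differ only in qubit 1: amplitudes (a, b) of (|…0…⟩, |…1…⟩) become ((a + b)/√2, (a − b)/√2). Kets absent from the input have amplitude 0.
(|000⟩, |010⟩): (a, b) = (-0.9989, 0) → (-0.7063, -0.7063)
(|001⟩, |011⟩): (a, b) = (0.04608, 0) → (0.03258, 0.03258)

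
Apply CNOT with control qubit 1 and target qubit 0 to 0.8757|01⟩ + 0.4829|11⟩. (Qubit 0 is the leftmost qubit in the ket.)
0.4829|01⟩ + 0.8757|11⟩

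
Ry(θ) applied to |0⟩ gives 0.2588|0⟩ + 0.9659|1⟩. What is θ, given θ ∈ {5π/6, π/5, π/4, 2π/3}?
5π/6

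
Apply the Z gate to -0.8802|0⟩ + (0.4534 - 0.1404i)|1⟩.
-0.8802|0⟩ + (-0.4534 + 0.1404i)|1⟩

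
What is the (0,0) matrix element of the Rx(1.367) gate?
0.7754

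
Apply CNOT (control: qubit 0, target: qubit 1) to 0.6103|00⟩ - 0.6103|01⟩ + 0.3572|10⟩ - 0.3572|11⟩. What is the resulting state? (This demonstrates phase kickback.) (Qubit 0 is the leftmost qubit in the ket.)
0.6103|00⟩ - 0.6103|01⟩ - 0.3572|10⟩ + 0.3572|11⟩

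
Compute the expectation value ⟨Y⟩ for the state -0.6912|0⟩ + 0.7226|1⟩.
0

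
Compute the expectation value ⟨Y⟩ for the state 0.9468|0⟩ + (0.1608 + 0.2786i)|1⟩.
0.5276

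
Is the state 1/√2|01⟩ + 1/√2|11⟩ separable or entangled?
Separable

Writing the state as a|00⟩ + b|01⟩ + c|10⟩ + d|11⟩, it is a product state iff ad − bc = 0.
Here (a, b, c, d) = (0, 1/√2, 0, 1/√2): ad − bc = (0)(1/√2) − (1/√2)(0) = 0, so the state is separable.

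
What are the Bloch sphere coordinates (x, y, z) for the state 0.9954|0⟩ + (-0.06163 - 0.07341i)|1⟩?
(-0.1227, -0.1461, 0.9816)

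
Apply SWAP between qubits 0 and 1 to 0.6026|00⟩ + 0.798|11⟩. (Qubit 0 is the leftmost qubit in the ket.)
0.6026|00⟩ + 0.798|11⟩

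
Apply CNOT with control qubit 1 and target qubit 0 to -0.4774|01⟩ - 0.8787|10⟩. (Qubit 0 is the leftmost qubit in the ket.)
-0.8787|10⟩ - 0.4774|11⟩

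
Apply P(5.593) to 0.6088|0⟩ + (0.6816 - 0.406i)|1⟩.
0.6088|0⟩ + (0.2671 - 0.747i)|1⟩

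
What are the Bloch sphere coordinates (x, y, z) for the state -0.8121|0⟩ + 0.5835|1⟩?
(-0.9477, 0, 0.319)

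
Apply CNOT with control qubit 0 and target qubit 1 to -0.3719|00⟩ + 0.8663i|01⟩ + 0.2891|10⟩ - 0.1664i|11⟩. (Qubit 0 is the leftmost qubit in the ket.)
-0.3719|00⟩ + 0.8663i|01⟩ - 0.1664i|10⟩ + 0.2891|11⟩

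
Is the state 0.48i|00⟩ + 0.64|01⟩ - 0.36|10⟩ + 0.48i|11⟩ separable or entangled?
Separable

Writing the state as a|00⟩ + b|01⟩ + c|10⟩ + d|11⟩, it is a product state iff ad − bc = 0.
Here (a, b, c, d) = (0.48i, 0.64, -0.36, 0.48i): ad − bc = (0.48i)(0.48i) − (0.64)(-0.36) = 0, so the state is separable.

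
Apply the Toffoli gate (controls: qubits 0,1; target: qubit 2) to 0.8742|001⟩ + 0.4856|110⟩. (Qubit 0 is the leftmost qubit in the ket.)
0.8742|001⟩ + 0.4856|111⟩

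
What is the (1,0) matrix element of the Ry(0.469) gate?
0.2324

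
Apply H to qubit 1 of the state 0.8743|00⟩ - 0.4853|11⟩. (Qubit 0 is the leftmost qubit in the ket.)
0.6182|00⟩ + 0.6182|01⟩ - 0.3432|10⟩ + 0.3432|11⟩

H on qubit 1 mixes each pair of kets that differ only in qubit 1: amplitudes (a, b) of (|…0…⟩, |…1…⟩) become ((a + b)/√2, (a − b)/√2). Kets absent from the input have amplitude 0.
(|00⟩, |01⟩): (a, b) = (0.8743, 0) → (0.6182, 0.6182)
(|10⟩, |11⟩): (a, b) = (0, -0.4853) → (-0.3432, 0.3432)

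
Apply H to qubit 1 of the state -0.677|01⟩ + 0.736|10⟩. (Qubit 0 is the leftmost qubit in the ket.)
-0.4787|00⟩ + 0.4787|01⟩ + 0.5204|10⟩ + 0.5204|11⟩

H on qubit 1 mixes each pair of kets that differ only in qubit 1: amplitudes (a, b) of (|…0…⟩, |…1…⟩) become ((a + b)/√2, (a − b)/√2). Kets absent from the input have amplitude 0.
(|00⟩, |01⟩): (a, b) = (0, -0.677) → (-0.4787, 0.4787)
(|10⟩, |11⟩): (a, b) = (0.736, 0) → (0.5204, 0.5204)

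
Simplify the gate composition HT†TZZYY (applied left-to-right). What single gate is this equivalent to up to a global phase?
H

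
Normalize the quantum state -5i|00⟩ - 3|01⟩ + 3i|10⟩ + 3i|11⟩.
-0.6934i|00⟩ - 0.416|01⟩ + 0.416i|10⟩ + 0.416i|11⟩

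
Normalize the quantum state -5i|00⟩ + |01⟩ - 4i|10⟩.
-0.7715i|00⟩ + 0.1543|01⟩ - 0.6172i|10⟩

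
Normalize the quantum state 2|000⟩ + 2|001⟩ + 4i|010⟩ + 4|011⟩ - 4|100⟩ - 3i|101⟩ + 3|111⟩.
0.2325|000⟩ + 0.2325|001⟩ + 0.465i|010⟩ + 0.465|011⟩ - 0.465|100⟩ - 0.3487i|101⟩ + 0.3487|111⟩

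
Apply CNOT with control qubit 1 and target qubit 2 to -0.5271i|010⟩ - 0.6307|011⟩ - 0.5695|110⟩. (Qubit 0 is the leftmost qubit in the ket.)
-0.6307|010⟩ - 0.5271i|011⟩ - 0.5695|111⟩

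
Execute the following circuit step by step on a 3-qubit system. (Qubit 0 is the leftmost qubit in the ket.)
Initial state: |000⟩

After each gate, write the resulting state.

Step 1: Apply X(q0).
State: |100⟩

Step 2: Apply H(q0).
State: 1/√2|000⟩ - 1/√2|100⟩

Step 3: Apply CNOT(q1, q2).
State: 1/√2|000⟩ - 1/√2|100⟩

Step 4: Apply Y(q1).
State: (1/√2)i|010⟩ - (1/√2)i|110⟩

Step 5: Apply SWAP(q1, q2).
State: (1/√2)i|001⟩ - (1/√2)i|101⟩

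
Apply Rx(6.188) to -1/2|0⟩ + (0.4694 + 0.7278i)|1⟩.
(0.5341 - 0.02233i)|0⟩ + (-0.4689 - 0.7032i)|1⟩

Rx(6.188) = [[cos(θ/2), −i·sin(θ/2)], [−i·sin(θ/2), cos(θ/2)]]; θ = 6.188, cos(θ/2) ≈ -0.998868, sin(θ/2) ≈ 0.0475747.
With a = amp(|0⟩) = -1/2 and b = amp(|1⟩) = (0.4694 + 0.7278i):
new amp(|0⟩) = (-0.998868)·a + (-0.0475747i)·b = (0.5341 - 0.02233i)
new amp(|1⟩) = (-0.0475747i)·a + (-0.998868)·b = (-0.4689 - 0.7032i)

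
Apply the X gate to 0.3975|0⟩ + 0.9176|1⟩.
0.9176|0⟩ + 0.3975|1⟩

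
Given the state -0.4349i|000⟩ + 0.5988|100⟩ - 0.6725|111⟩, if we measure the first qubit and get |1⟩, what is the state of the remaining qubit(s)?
0.665|00⟩ - 0.7468|11⟩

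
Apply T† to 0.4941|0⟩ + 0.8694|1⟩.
0.4941|0⟩ + (0.6148 - 0.6148i)|1⟩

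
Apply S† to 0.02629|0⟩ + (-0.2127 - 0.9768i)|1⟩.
0.02629|0⟩ + (-0.9768 + 0.2127i)|1⟩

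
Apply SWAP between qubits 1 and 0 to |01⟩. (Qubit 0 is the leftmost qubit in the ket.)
|10⟩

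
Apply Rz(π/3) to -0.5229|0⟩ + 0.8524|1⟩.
(-0.4528 + 0.2615i)|0⟩ + (0.7382 + 0.4262i)|1⟩

Rz(π/3) = [[e^(−iθ/2), 0], [0, e^(iθ/2)]] with e^(±iθ/2) = cos(θ/2) ± i·sin(θ/2); θ = π/3, cos(θ/2) ≈ 0.866025, sin(θ/2) ≈ 0.5.
With a = amp(|0⟩) = -0.5229 and b = amp(|1⟩) = 0.8524:
new amp(|0⟩) = (0.866025 - 0.5i)·a = (-0.4528 + 0.2615i)
new amp(|1⟩) = (0.866025 + 0.5i)·b = (0.7382 + 0.4262i)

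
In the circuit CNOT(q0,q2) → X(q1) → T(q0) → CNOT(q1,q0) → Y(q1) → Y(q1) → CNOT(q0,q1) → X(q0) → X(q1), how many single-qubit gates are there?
6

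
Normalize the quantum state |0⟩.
|0⟩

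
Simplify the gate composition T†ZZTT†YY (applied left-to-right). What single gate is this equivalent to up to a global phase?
T†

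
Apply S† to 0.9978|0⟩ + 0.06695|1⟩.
0.9978|0⟩ - 0.06695i|1⟩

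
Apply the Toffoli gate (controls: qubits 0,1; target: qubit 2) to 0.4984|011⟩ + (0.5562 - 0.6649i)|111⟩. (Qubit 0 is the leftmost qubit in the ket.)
0.4984|011⟩ + (0.5562 - 0.6649i)|110⟩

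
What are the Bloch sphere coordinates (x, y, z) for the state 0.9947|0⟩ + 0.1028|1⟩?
(0.2045, 0, 0.9789)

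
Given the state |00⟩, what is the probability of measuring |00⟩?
1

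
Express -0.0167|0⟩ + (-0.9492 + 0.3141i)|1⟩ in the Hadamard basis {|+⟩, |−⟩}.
(-0.683 + 0.2221i)|+⟩ + (0.6594 - 0.2221i)|−⟩

With |ψ⟩ = α|0⟩ + β|1⟩, the Hadamard-basis coefficients are ⟨+|ψ⟩ = (α + β)/√2 and ⟨−|ψ⟩ = (α − β)/√2.
Here α = -0.0167, β = (-0.9492 + 0.3141i): (α + β)/√2 = (-0.683 + 0.2221i), (α − β)/√2 = (0.6594 - 0.2221i).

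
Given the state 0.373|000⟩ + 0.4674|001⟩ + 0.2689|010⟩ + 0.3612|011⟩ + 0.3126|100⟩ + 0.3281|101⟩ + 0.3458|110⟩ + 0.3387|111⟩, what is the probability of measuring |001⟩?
0.2185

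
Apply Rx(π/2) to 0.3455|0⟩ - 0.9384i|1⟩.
-0.4192|0⟩ - 0.9079i|1⟩

Rx(π/2) = [[cos(θ/2), −i·sin(θ/2)], [−i·sin(θ/2), cos(θ/2)]]; θ = π/2, cos(θ/2) ≈ 0.707107, sin(θ/2) ≈ 0.707107.
With a = amp(|0⟩) = 0.3455 and b = amp(|1⟩) = -0.9384i:
new amp(|0⟩) = (0.707107)·a + (-0.707107i)·b = -0.4192
new amp(|1⟩) = (-0.707107i)·a + (0.707107)·b = -0.9079i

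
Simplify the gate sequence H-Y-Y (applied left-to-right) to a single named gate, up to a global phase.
H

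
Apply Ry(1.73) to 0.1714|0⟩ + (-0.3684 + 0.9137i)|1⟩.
(0.3916 - 0.6954i)|0⟩ + (-0.1085 + 0.5927i)|1⟩

Ry(1.73) = [[cos(θ/2), −sin(θ/2)], [sin(θ/2), cos(θ/2)]]; θ = 1.73, cos(θ/2) ≈ 0.64864, sin(θ/2) ≈ 0.761095.
With a = amp(|0⟩) = 0.1714 and b = amp(|1⟩) = (-0.3684 + 0.9137i):
new amp(|0⟩) = (0.64864)·a + (-0.761095)·b = (0.3916 - 0.6954i)
new amp(|1⟩) = (0.761095)·a + (0.64864)·b = (-0.1085 + 0.5927i)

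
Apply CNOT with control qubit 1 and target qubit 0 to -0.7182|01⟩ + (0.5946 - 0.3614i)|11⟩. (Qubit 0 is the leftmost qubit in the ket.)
(0.5946 - 0.3614i)|01⟩ - 0.7182|11⟩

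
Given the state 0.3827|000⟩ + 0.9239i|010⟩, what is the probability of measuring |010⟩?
0.8536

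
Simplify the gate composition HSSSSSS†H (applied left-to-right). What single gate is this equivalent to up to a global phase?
I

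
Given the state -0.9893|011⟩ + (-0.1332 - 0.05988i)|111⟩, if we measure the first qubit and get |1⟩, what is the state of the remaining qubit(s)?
(-0.9121 - 0.41i)|11⟩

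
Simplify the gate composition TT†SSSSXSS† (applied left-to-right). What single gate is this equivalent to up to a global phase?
X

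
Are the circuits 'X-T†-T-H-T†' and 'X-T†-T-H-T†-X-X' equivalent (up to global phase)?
Yes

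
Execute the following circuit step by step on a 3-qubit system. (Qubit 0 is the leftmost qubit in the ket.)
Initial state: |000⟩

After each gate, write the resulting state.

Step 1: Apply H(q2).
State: 1/√2|000⟩ + 1/√2|001⟩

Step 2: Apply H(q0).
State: 1/2|000⟩ + 1/2|001⟩ + 1/2|100⟩ + 1/2|101⟩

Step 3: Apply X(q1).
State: 1/2|010⟩ + 1/2|011⟩ + 1/2|110⟩ + 1/2|111⟩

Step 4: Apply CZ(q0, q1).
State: 1/2|010⟩ + 1/2|011⟩ - 1/2|110⟩ - 1/2|111⟩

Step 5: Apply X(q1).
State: 1/2|000⟩ + 1/2|001⟩ - 1/2|100⟩ - 1/2|101⟩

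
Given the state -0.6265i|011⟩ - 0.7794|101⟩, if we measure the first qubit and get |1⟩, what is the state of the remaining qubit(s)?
-|01⟩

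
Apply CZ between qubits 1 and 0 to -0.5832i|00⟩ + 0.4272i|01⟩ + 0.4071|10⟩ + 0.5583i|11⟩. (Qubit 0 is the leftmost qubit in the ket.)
-0.5832i|00⟩ + 0.4272i|01⟩ + 0.4071|10⟩ - 0.5583i|11⟩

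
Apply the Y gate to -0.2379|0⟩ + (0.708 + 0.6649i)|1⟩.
(0.6649 - 0.708i)|0⟩ - 0.2379i|1⟩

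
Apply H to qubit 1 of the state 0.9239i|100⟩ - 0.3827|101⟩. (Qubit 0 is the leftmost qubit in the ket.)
0.6533i|100⟩ - 0.2706|101⟩ + 0.6533i|110⟩ - 0.2706|111⟩

H on qubit 1 mixes each pair of kets that differ only in qubit 1: amplitudes (a, b) of (|…0…⟩, |…1…⟩) become ((a + b)/√2, (a − b)/√2). Kets absent from the input have amplitude 0.
(|100⟩, |110⟩): (a, b) = (0.9239i, 0) → (0.6533i, 0.6533i)
(|101⟩, |111⟩): (a, b) = (-0.3827, 0) → (-0.2706, -0.2706)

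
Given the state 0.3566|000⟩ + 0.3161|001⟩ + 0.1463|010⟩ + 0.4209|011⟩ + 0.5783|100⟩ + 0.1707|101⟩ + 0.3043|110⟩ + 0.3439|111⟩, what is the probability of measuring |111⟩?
0.1183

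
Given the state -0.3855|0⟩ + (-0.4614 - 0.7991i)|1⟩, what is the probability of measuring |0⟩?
0.1486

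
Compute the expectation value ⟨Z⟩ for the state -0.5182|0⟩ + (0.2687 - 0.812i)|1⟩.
-0.463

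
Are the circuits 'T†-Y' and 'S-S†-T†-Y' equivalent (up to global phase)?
Yes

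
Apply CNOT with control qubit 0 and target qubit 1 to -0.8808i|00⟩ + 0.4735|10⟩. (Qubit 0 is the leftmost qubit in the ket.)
-0.8808i|00⟩ + 0.4735|11⟩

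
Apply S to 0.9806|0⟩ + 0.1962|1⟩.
0.9806|0⟩ + 0.1962i|1⟩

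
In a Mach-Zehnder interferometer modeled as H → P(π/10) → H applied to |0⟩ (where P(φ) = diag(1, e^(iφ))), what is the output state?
(0.9755 + 0.1545i)|0⟩ + (0.02447 - 0.1545i)|1⟩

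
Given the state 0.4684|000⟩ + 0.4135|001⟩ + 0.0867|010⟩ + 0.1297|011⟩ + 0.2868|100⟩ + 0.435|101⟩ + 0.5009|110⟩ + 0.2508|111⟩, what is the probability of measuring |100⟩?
0.08225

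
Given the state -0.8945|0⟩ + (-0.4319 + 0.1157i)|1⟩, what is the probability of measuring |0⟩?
0.8001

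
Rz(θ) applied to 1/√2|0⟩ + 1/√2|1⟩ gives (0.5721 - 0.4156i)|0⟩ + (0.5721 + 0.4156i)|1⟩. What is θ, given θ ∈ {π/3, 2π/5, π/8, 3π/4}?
2π/5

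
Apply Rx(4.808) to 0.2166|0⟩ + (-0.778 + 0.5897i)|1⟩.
(0.2363 + 0.5232i)|0⟩ + (0.5758 - 0.5821i)|1⟩

Rx(4.808) = [[cos(θ/2), −i·sin(θ/2)], [−i·sin(θ/2), cos(θ/2)]]; θ = 4.808, cos(θ/2) ≈ -0.74009, sin(θ/2) ≈ 0.672508.
With a = amp(|0⟩) = 0.2166 and b = amp(|1⟩) = (-0.778 + 0.5897i):
new amp(|0⟩) = (-0.74009)·a + (-0.672508i)·b = (0.2363 + 0.5232i)
new amp(|1⟩) = (-0.672508i)·a + (-0.74009)·b = (0.5758 - 0.5821i)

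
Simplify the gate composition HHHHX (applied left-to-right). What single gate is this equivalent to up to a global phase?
X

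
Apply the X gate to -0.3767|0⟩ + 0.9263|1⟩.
0.9263|0⟩ - 0.3767|1⟩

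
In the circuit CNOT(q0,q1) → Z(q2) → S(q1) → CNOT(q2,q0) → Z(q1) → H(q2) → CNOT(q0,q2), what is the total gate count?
7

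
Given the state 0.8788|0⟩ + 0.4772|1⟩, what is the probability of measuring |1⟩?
0.2277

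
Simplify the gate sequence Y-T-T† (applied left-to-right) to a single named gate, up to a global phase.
Y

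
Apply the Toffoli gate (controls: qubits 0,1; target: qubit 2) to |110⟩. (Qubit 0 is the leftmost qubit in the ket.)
|111⟩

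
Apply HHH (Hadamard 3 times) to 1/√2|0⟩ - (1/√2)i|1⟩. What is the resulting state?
(1/2 - (1/2)i)|0⟩ + (1/2 + (1/2)i)|1⟩

H² = I, so H^3 = H: a single Hadamard. With (a, b) = (1/√2, -(1/√2)i), H gives ((a + b)/√2, (a − b)/√2) = ((1/2 - (1/2)i), (1/2 + (1/2)i)).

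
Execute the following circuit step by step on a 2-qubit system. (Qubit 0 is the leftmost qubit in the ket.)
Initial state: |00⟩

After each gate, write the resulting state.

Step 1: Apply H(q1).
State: 1/√2|00⟩ + 1/√2|01⟩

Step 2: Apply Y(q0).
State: (1/√2)i|10⟩ + (1/√2)i|11⟩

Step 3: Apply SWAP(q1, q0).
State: (1/√2)i|01⟩ + (1/√2)i|11⟩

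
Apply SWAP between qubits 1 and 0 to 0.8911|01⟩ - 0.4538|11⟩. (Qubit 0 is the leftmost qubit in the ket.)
0.8911|10⟩ - 0.4538|11⟩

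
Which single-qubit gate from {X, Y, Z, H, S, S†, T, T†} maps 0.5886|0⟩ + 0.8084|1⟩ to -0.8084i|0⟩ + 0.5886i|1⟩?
Y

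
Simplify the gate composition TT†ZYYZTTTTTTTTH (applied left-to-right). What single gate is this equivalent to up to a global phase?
H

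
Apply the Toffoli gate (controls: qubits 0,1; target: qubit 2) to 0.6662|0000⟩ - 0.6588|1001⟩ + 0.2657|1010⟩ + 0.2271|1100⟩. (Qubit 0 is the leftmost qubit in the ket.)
0.6662|0000⟩ - 0.6588|1001⟩ + 0.2657|1010⟩ + 0.2271|1110⟩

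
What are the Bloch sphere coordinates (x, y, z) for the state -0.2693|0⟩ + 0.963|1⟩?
(-0.5187, 0, -0.8548)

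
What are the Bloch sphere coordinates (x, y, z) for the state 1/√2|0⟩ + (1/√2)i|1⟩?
(0, 1, 0)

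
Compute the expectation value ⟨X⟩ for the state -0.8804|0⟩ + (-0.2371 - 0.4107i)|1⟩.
0.4175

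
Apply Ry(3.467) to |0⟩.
-0.162|0⟩ + 0.9868|1⟩

Ry(3.467) = [[cos(θ/2), −sin(θ/2)], [sin(θ/2), cos(θ/2)]]; θ = 3.467, cos(θ/2) ≈ -0.161987, sin(θ/2) ≈ 0.986793.
With a = amp(|0⟩) = 1 and b = amp(|1⟩) = 0:
new amp(|0⟩) = (-0.161987)·a + (-0.986793)·b = -0.162
new amp(|1⟩) = (0.986793)·a + (-0.161987)·b = 0.9868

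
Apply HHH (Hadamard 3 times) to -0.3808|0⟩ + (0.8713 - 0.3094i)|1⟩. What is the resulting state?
(0.3468 - 0.2188i)|0⟩ + (-0.8854 + 0.2188i)|1⟩

H² = I, so H^3 = H: a single Hadamard. With (a, b) = (-0.3808, (0.8713 - 0.3094i)), H gives ((a + b)/√2, (a − b)/√2) = ((0.3468 - 0.2188i), (-0.8854 + 0.2188i)).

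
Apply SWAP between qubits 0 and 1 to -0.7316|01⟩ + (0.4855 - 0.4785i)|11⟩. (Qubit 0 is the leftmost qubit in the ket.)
-0.7316|10⟩ + (0.4855 - 0.4785i)|11⟩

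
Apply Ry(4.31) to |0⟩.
-0.5515|0⟩ + 0.8342|1⟩

Ry(4.31) = [[cos(θ/2), −sin(θ/2)], [sin(θ/2), cos(θ/2)]]; θ = 4.31, cos(θ/2) ≈ -0.551535, sin(θ/2) ≈ 0.834152.
With a = amp(|0⟩) = 1 and b = amp(|1⟩) = 0:
new amp(|0⟩) = (-0.551535)·a + (-0.834152)·b = -0.5515
new amp(|1⟩) = (0.834152)·a + (-0.551535)·b = 0.8342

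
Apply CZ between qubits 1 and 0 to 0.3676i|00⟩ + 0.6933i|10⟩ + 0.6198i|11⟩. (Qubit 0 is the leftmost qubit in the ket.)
0.3676i|00⟩ + 0.6933i|10⟩ - 0.6198i|11⟩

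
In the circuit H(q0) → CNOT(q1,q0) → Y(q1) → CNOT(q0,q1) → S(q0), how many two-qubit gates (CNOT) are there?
2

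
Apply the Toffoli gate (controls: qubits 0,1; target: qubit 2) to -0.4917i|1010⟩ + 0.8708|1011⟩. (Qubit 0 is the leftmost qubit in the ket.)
-0.4917i|1010⟩ + 0.8708|1011⟩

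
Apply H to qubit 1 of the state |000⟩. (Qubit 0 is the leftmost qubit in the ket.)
1/√2|000⟩ + 1/√2|010⟩

H on qubit 1 mixes each pair of kets that differ only in qubit 1: amplitudes (a, b) of (|…0…⟩, |…1…⟩) become ((a + b)/√2, (a − b)/√2). Kets absent from the input have amplitude 0.
(|000⟩, |010⟩): (a, b) = (1, 0) → (1/√2, 1/√2)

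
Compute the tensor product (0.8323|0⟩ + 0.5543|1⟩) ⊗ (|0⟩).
0.8323|00⟩ + 0.5543|10⟩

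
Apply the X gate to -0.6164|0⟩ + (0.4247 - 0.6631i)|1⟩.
(0.4247 - 0.6631i)|0⟩ - 0.6164|1⟩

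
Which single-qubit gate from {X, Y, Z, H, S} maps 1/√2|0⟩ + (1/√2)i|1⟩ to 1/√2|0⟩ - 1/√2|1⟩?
S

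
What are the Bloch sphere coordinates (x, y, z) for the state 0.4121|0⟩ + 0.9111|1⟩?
(0.7509, 0, -0.6603)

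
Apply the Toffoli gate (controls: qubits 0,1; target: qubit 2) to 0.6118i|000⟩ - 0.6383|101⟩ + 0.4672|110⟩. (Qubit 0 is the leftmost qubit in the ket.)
0.6118i|000⟩ - 0.6383|101⟩ + 0.4672|111⟩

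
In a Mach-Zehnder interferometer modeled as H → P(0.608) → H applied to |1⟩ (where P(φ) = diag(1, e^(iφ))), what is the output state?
(0.0896 - 0.2856i)|0⟩ + (0.9104 + 0.2856i)|1⟩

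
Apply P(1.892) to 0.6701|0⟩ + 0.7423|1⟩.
0.6701|0⟩ + (-0.2344 + 0.7043i)|1⟩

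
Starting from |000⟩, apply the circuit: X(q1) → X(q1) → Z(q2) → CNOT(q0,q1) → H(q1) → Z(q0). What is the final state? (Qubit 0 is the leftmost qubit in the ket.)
1/√2|000⟩ + 1/√2|010⟩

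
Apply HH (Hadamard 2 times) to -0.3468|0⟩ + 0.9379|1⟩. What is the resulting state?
-0.3468|0⟩ + 0.9379|1⟩

H² = I, so an even number of Hadamards cancels: H^2 = I and the state is unchanged.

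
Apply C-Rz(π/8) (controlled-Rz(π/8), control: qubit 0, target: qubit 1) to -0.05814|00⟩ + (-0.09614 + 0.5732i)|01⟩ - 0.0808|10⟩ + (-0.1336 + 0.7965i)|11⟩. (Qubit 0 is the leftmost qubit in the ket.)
-0.05814|00⟩ + (-0.09614 + 0.5732i)|01⟩ + (-0.07925 + 0.01576i)|10⟩ + (-0.2864 + 0.7551i)|11⟩

C-Rz(π/8) leaves the control-|0⟩ kets |00⟩, |01⟩ unchanged and applies Rz(π/8) to qubit 1 on the control-|1⟩ pair (|10⟩, |11⟩).
Rz(π/8) = [[e^(−iθ/2), 0], [0, e^(iθ/2)]] with e^(±iθ/2) = cos(θ/2) ± i·sin(θ/2); θ = π/8, cos(θ/2) ≈ 0.980785, sin(θ/2) ≈ 0.19509.
With a = amp(|10⟩) = -0.0808 and b = amp(|11⟩) = (-0.1336 + 0.7965i):
new amp(|10⟩) = (0.980785 - 0.19509i)·a = (-0.07925 + 0.01576i)
new amp(|11⟩) = (0.980785 + 0.19509i)·b = (-0.2864 + 0.7551i)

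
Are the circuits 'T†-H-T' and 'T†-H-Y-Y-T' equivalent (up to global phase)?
Yes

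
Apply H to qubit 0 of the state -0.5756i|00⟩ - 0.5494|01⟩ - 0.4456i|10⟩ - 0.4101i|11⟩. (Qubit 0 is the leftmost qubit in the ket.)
-0.7221i|00⟩ + (-0.3885 - 0.29i)|01⟩ - 0.09192i|10⟩ + (-0.3885 + 0.29i)|11⟩

H on qubit 0 mixes each pair of kets that differ only in qubit 0: amplitudes (a, b) of (|…0…⟩, |…1…⟩) become ((a + b)/√2, (a − b)/√2). Kets absent from the input have amplitude 0.
(|00⟩, |10⟩): (a, b) = (-0.5756i, -0.4456i) → (-0.7221i, -0.09192i)
(|01⟩, |11⟩): (a, b) = (-0.5494, -0.4101i) → ((-0.3885 - 0.29i), (-0.3885 + 0.29i))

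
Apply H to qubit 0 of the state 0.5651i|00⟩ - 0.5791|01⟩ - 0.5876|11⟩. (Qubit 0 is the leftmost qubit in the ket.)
0.3996i|00⟩ - 0.825|01⟩ + 0.3996i|10⟩ + 0.00601|11⟩

H on qubit 0 mixes each pair of kets that differ only in qubit 0: amplitudes (a, b) of (|…0…⟩, |…1…⟩) become ((a + b)/√2, (a − b)/√2). Kets absent from the input have amplitude 0.
(|00⟩, |10⟩): (a, b) = (0.5651i, 0) → (0.3996i, 0.3996i)
(|01⟩, |11⟩): (a, b) = (-0.5791, -0.5876) → (-0.825, 0.00601)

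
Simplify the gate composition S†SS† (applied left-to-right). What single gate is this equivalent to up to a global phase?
S†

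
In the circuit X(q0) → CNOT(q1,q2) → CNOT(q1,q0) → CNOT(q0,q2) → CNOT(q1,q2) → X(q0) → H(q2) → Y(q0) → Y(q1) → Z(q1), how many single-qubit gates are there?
6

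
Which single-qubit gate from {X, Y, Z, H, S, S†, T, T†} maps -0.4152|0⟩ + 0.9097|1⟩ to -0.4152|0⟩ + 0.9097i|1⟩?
S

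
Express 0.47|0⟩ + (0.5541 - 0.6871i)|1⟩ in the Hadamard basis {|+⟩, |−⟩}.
(0.7241 - 0.4859i)|+⟩ + (-0.05947 + 0.4859i)|−⟩

With |ψ⟩ = α|0⟩ + β|1⟩, the Hadamard-basis coefficients are ⟨+|ψ⟩ = (α + β)/√2 and ⟨−|ψ⟩ = (α − β)/√2.
Here α = 0.47, β = (0.5541 - 0.6871i): (α + β)/√2 = (0.7241 - 0.4859i), (α − β)/√2 = (-0.05947 + 0.4859i).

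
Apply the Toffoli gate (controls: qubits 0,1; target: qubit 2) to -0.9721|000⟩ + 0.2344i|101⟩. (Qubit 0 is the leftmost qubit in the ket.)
-0.9721|000⟩ + 0.2344i|101⟩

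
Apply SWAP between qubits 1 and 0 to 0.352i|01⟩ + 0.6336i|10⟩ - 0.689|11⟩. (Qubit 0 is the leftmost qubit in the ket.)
0.6336i|01⟩ + 0.352i|10⟩ - 0.689|11⟩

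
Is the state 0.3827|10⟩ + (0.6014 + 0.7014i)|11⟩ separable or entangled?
Separable

Writing the state as a|00⟩ + b|01⟩ + c|10⟩ + d|11⟩, it is a product state iff ad − bc = 0.
Here (a, b, c, d) = (0, 0, 0.3827, (0.6014 + 0.7014i)): ad − bc = (0)(0.6014 + 0.7014i) − (0)(0.3827) = 0, so the state is separable.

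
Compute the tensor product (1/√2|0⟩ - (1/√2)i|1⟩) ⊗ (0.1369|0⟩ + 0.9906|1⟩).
0.0968|00⟩ + 0.7005|01⟩ - 0.0968i|10⟩ - 0.7005i|11⟩

amp(|b₁b₂…⟩) = product of the factor amplitudes for bits b₁, b₂, …; only kets whose every factor amplitude is nonzero survive.
|00⟩: (1/√2)(0.1369) = 0.0968
|01⟩: (1/√2)(0.9906) = 0.7005
|10⟩: (-(1/√2)i)(0.1369) = -0.0968i
|11⟩: (-(1/√2)i)(0.9906) = -0.7005i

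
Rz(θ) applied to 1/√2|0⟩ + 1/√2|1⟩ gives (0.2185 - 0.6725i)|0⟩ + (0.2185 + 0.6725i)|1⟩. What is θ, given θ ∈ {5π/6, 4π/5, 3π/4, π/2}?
4π/5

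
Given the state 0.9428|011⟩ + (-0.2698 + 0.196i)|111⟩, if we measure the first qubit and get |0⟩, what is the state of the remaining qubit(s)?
|11⟩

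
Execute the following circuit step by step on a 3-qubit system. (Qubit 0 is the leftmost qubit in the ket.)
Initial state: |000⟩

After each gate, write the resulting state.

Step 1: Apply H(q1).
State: 1/√2|000⟩ + 1/√2|010⟩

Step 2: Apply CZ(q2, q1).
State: 1/√2|000⟩ + 1/√2|010⟩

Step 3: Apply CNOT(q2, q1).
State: 1/√2|000⟩ + 1/√2|010⟩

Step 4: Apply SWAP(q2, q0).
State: 1/√2|000⟩ + 1/√2|010⟩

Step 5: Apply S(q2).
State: 1/√2|000⟩ + 1/√2|010⟩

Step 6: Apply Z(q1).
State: 1/√2|000⟩ - 1/√2|010⟩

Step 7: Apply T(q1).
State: 1/√2|000⟩ + (-1/2 - (1/2)i)|010⟩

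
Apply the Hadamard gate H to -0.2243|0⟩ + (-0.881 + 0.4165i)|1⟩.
(-0.7816 + 0.2945i)|0⟩ + (0.4644 - 0.2945i)|1⟩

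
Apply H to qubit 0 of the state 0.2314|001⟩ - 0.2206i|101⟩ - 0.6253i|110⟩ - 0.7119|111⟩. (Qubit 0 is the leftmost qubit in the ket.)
(0.1636 - 0.156i)|001⟩ - 0.4422i|010⟩ - 0.5034|011⟩ + (0.1636 + 0.156i)|101⟩ + 0.4422i|110⟩ + 0.5034|111⟩

H on qubit 0 mixes each pair of kets that differ only in qubit 0: amplitudes (a, b) of (|…0…⟩, |…1…⟩) become ((a + b)/√2, (a − b)/√2). Kets absent from the input have amplitude 0.
(|001⟩, |101⟩): (a, b) = (0.2314, -0.2206i) → ((0.1636 - 0.156i), (0.1636 + 0.156i))
(|010⟩, |110⟩): (a, b) = (0, -0.6253i) → (-0.4422i, 0.4422i)
(|011⟩, |111⟩): (a, b) = (0, -0.7119) → (-0.5034, 0.5034)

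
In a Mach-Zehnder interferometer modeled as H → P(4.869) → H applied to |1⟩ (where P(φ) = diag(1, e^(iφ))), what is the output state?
(0.422 + 0.4939i)|0⟩ + (0.578 - 0.4939i)|1⟩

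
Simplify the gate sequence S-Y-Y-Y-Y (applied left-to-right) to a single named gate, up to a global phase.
S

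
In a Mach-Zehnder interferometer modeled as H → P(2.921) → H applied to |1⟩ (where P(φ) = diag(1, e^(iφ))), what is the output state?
(0.9879 - 0.1094i)|0⟩ + (0.01212 + 0.1094i)|1⟩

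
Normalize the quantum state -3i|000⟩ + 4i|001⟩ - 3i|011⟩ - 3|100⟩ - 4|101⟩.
-0.3906i|000⟩ + 0.5208i|001⟩ - 0.3906i|011⟩ - 0.3906|100⟩ - 0.5208|101⟩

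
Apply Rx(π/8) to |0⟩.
0.9808|0⟩ - 0.1951i|1⟩

Rx(π/8) = [[cos(θ/2), −i·sin(θ/2)], [−i·sin(θ/2), cos(θ/2)]]; θ = π/8, cos(θ/2) ≈ 0.980785, sin(θ/2) ≈ 0.19509.
With a = amp(|0⟩) = 1 and b = amp(|1⟩) = 0:
new amp(|0⟩) = (0.980785)·a + (-0.19509i)·b = 0.9808
new amp(|1⟩) = (-0.19509i)·a + (0.980785)·b = -0.1951i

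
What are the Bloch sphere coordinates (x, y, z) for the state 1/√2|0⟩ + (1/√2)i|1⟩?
(0, 1, 0)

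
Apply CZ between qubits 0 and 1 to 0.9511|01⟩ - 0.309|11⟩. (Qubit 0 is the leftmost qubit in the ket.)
0.9511|01⟩ + 0.309|11⟩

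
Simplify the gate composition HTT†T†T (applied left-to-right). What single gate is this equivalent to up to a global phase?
H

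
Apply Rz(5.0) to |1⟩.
(-0.8011 + 0.5985i)|1⟩

Rz(5.0) = [[e^(−iθ/2), 0], [0, e^(iθ/2)]] with e^(±iθ/2) = cos(θ/2) ± i·sin(θ/2); θ = 5.0, cos(θ/2) ≈ -0.801144, sin(θ/2) ≈ 0.598472.
With a = amp(|0⟩) = 0 and b = amp(|1⟩) = 1:
new amp(|0⟩) = (-0.801144 - 0.598472i)·a = 0
new amp(|1⟩) = (-0.801144 + 0.598472i)·b = (-0.8011 + 0.5985i)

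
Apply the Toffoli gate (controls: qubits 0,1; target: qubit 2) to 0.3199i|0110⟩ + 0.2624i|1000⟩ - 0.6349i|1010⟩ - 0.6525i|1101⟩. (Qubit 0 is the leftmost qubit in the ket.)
0.3199i|0110⟩ + 0.2624i|1000⟩ - 0.6349i|1010⟩ - 0.6525i|1111⟩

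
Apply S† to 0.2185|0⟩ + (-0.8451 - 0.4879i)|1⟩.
0.2185|0⟩ + (-0.4879 + 0.8451i)|1⟩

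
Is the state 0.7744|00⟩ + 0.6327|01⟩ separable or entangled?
Separable

Writing the state as a|00⟩ + b|01⟩ + c|10⟩ + d|11⟩, it is a product state iff ad − bc = 0.
Here (a, b, c, d) = (0.7744, 0.6327, 0, 0): ad − bc = (0.7744)(0) − (0.6327)(0) = 0, so the state is separable.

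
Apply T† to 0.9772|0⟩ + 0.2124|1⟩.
0.9772|0⟩ + (0.1502 - 0.1502i)|1⟩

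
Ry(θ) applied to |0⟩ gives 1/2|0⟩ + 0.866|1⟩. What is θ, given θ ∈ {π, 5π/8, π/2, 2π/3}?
2π/3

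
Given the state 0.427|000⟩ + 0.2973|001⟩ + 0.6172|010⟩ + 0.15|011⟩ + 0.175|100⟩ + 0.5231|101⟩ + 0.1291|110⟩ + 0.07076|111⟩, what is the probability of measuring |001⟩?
0.08839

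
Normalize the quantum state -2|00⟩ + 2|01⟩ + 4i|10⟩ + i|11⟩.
-0.4|00⟩ + 0.4|01⟩ + 0.8i|10⟩ + 0.2i|11⟩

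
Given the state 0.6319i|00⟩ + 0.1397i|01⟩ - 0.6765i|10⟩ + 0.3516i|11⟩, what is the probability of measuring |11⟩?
0.1236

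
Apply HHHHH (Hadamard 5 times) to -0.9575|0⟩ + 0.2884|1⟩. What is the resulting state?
-0.4731|0⟩ - 0.881|1⟩

H² = I, so H^5 = H: a single Hadamard. With (a, b) = (-0.9575, 0.2884), H gives ((a + b)/√2, (a − b)/√2) = (-0.4731, -0.881).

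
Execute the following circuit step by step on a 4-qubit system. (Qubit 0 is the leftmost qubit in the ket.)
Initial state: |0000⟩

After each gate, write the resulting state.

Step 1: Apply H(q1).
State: 1/√2|0000⟩ + 1/√2|0100⟩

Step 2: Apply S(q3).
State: 1/√2|0000⟩ + 1/√2|0100⟩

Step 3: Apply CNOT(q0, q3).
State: 1/√2|0000⟩ + 1/√2|0100⟩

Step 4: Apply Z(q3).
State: 1/√2|0000⟩ + 1/√2|0100⟩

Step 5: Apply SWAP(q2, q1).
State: 1/√2|0000⟩ + 1/√2|0010⟩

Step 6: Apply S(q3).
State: 1/√2|0000⟩ + 1/√2|0010⟩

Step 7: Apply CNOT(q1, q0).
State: 1/√2|0000⟩ + 1/√2|0010⟩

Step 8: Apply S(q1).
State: 1/√2|0000⟩ + 1/√2|0010⟩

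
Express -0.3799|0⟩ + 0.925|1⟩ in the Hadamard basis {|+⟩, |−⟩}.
0.3854|+⟩ - 0.9227|−⟩

With |ψ⟩ = α|0⟩ + β|1⟩, the Hadamard-basis coefficients are ⟨+|ψ⟩ = (α + β)/√2 and ⟨−|ψ⟩ = (α − β)/√2.
Here α = -0.3799, β = 0.925: (α + β)/√2 = 0.3854, (α − β)/√2 = -0.9227.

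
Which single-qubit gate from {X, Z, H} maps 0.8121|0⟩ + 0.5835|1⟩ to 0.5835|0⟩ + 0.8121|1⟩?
X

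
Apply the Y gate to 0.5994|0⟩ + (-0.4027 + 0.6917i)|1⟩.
(0.6917 + 0.4027i)|0⟩ + 0.5994i|1⟩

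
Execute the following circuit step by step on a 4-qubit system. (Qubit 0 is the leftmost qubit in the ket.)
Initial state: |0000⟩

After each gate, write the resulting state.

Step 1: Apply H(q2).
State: 1/√2|0000⟩ + 1/√2|0010⟩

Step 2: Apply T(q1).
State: 1/√2|0000⟩ + 1/√2|0010⟩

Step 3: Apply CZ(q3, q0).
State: 1/√2|0000⟩ + 1/√2|0010⟩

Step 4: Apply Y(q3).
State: (1/√2)i|0001⟩ + (1/√2)i|0011⟩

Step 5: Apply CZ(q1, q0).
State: (1/√2)i|0001⟩ + (1/√2)i|0011⟩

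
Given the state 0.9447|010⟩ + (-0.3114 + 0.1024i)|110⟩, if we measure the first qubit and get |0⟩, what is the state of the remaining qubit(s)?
|10⟩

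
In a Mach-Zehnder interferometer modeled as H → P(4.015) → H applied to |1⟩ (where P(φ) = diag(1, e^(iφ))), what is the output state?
(0.8211 + 0.3833i)|0⟩ + (0.1789 - 0.3833i)|1⟩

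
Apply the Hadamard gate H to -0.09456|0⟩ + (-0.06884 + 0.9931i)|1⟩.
(-0.1155 + 0.7022i)|0⟩ + (-0.01819 - 0.7022i)|1⟩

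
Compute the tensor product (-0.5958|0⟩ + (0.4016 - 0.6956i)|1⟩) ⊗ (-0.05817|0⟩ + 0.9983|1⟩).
0.03466|00⟩ - 0.5948|01⟩ + (-0.02336 + 0.04046i)|10⟩ + (0.4009 - 0.6944i)|11⟩

amp(|b₁b₂…⟩) = product of the factor amplitudes for bits b₁, b₂, …; only kets whose every factor amplitude is nonzero survive.
|00⟩: (-0.5958)(-0.05817) = 0.03466
|01⟩: (-0.5958)(0.9983) = -0.5948
|10⟩: (0.4016 - 0.6956i)(-0.05817) = (-0.02336 + 0.04046i)
|11⟩: (0.4016 - 0.6956i)(0.9983) = (0.4009 - 0.6944i)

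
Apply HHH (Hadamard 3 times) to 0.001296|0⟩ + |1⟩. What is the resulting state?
0.708|0⟩ - 0.7062|1⟩

H² = I, so H^3 = H: a single Hadamard. With (a, b) = (0.001296, 1), H gives ((a + b)/√2, (a − b)/√2) = (0.708, -0.7062).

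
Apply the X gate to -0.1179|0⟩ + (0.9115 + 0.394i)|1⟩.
(0.9115 + 0.394i)|0⟩ - 0.1179|1⟩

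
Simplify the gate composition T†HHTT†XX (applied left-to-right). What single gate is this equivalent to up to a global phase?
T†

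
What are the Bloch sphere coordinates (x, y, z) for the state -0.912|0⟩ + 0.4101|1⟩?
(-0.748, 0, 0.6636)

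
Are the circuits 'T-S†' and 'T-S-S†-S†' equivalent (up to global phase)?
Yes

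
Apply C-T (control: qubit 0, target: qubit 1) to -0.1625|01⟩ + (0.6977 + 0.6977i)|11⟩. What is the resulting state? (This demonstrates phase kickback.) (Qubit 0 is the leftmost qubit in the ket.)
-0.1625|01⟩ + 0.9867i|11⟩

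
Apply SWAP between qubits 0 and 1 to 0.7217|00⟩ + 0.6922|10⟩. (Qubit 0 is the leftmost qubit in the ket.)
0.7217|00⟩ + 0.6922|01⟩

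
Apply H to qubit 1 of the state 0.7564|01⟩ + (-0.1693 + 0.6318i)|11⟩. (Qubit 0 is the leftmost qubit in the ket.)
0.5349|00⟩ - 0.5349|01⟩ + (-0.1197 + 0.4468i)|10⟩ + (0.1197 - 0.4468i)|11⟩

H on qubit 1 mixes each pair of kets that differ only in qubit 1: amplitudes (a, b) of (|…0…⟩, |…1…⟩) become ((a + b)/√2, (a − b)/√2). Kets absent from the input have amplitude 0.
(|00⟩, |01⟩): (a, b) = (0, 0.7564) → (0.5349, -0.5349)
(|10⟩, |11⟩): (a, b) = (0, (-0.1693 + 0.6318i)) → ((-0.1197 + 0.4468i), (0.1197 - 0.4468i))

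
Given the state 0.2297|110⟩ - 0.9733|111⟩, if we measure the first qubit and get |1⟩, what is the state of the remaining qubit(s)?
0.2297|10⟩ - 0.9733|11⟩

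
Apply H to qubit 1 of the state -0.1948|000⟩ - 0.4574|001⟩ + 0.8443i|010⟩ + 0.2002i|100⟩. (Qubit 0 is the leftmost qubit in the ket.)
(-0.1377 + 0.597i)|000⟩ - 0.3234|001⟩ + (-0.1377 - 0.597i)|010⟩ - 0.3234|011⟩ + 0.1416i|100⟩ + 0.1416i|110⟩

H on qubit 1 mixes each pair of kets that differ only in qubit 1: amplitudes (a, b) of (|…0…⟩, |…1…⟩) become ((a + b)/√2, (a − b)/√2). Kets absent from the input have amplitude 0.
(|000⟩, |010⟩): (a, b) = (-0.1948, 0.8443i) → ((-0.1377 + 0.597i), (-0.1377 - 0.597i))
(|001⟩, |011⟩): (a, b) = (-0.4574, 0) → (-0.3234, -0.3234)
(|100⟩, |110⟩): (a, b) = (0.2002i, 0) → (0.1416i, 0.1416i)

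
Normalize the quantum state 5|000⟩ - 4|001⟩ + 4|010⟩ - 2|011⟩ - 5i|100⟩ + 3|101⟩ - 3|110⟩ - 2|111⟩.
0.4811|000⟩ - 0.3849|001⟩ + 0.3849|010⟩ - 0.1925|011⟩ - 0.4811i|100⟩ + 0.2887|101⟩ - 0.2887|110⟩ - 0.1925|111⟩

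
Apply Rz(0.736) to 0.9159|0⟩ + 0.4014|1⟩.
(0.8546 - 0.3295i)|0⟩ + (0.3745 + 0.1444i)|1⟩

Rz(0.736) = [[e^(−iθ/2), 0], [0, e^(iθ/2)]] with e^(±iθ/2) = cos(θ/2) ± i·sin(θ/2); θ = 0.736, cos(θ/2) ≈ 0.933049, sin(θ/2) ≈ 0.35975.
With a = amp(|0⟩) = 0.9159 and b = amp(|1⟩) = 0.4014:
new amp(|0⟩) = (0.933049 - 0.35975i)·a = (0.8546 - 0.3295i)
new amp(|1⟩) = (0.933049 + 0.35975i)·b = (0.3745 + 0.1444i)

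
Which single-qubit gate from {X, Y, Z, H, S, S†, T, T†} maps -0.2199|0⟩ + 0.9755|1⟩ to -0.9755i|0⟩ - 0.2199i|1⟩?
Y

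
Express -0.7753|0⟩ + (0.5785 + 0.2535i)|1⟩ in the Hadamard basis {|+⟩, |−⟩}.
(-0.1392 + 0.1793i)|+⟩ + (-0.9573 - 0.1793i)|−⟩

With |ψ⟩ = α|0⟩ + β|1⟩, the Hadamard-basis coefficients are ⟨+|ψ⟩ = (α + β)/√2 and ⟨−|ψ⟩ = (α − β)/√2.
Here α = -0.7753, β = (0.5785 + 0.2535i): (α + β)/√2 = (-0.1392 + 0.1793i), (α − β)/√2 = (-0.9573 - 0.1793i).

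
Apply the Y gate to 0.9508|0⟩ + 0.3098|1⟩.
-0.3098i|0⟩ + 0.9508i|1⟩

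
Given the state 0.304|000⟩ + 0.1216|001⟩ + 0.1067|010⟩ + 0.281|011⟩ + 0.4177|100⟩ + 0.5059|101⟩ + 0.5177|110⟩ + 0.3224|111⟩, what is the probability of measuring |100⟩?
0.1745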